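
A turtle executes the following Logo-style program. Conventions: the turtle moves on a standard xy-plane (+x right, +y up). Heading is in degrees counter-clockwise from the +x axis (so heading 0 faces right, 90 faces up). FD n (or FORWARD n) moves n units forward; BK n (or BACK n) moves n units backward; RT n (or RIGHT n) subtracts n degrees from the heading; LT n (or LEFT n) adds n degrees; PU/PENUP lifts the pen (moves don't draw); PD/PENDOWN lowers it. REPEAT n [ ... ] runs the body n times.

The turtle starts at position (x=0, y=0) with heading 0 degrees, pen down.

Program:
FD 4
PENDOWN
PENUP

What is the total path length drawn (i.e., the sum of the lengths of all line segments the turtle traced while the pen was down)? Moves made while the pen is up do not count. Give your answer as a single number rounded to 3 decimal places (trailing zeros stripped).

Answer: 4

Derivation:
Executing turtle program step by step:
Start: pos=(0,0), heading=0, pen down
FD 4: (0,0) -> (4,0) [heading=0, draw]
PD: pen down
PU: pen up
Final: pos=(4,0), heading=0, 1 segment(s) drawn

Segment lengths:
  seg 1: (0,0) -> (4,0), length = 4
Total = 4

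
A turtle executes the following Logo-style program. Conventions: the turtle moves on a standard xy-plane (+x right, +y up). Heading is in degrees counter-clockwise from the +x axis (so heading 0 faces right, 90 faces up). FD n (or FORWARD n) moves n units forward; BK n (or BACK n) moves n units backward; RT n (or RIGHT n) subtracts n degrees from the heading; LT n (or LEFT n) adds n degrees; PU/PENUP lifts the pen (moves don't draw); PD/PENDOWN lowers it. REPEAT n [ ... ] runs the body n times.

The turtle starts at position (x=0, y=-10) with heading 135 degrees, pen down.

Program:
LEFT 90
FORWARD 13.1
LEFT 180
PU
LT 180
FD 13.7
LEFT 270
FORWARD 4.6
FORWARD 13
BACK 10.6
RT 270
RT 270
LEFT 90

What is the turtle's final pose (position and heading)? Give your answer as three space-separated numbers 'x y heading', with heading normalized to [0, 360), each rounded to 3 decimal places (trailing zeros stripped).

Answer: -23.9 -24.001 45

Derivation:
Executing turtle program step by step:
Start: pos=(0,-10), heading=135, pen down
LT 90: heading 135 -> 225
FD 13.1: (0,-10) -> (-9.263,-19.263) [heading=225, draw]
LT 180: heading 225 -> 45
PU: pen up
LT 180: heading 45 -> 225
FD 13.7: (-9.263,-19.263) -> (-18.95,-28.95) [heading=225, move]
LT 270: heading 225 -> 135
FD 4.6: (-18.95,-28.95) -> (-22.203,-25.698) [heading=135, move]
FD 13: (-22.203,-25.698) -> (-31.396,-16.505) [heading=135, move]
BK 10.6: (-31.396,-16.505) -> (-23.9,-24.001) [heading=135, move]
RT 270: heading 135 -> 225
RT 270: heading 225 -> 315
LT 90: heading 315 -> 45
Final: pos=(-23.9,-24.001), heading=45, 1 segment(s) drawn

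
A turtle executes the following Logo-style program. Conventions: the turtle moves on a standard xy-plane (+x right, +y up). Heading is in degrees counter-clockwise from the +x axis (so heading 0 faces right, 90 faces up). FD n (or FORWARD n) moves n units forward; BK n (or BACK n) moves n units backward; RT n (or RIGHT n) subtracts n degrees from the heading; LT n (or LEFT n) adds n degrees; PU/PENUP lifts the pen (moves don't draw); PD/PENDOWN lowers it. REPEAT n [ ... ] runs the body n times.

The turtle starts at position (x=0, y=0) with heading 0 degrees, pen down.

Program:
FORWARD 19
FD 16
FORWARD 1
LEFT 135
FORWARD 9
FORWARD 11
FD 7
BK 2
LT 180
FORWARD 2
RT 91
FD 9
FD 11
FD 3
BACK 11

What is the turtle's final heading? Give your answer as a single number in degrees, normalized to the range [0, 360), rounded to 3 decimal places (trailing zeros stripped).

Answer: 224

Derivation:
Executing turtle program step by step:
Start: pos=(0,0), heading=0, pen down
FD 19: (0,0) -> (19,0) [heading=0, draw]
FD 16: (19,0) -> (35,0) [heading=0, draw]
FD 1: (35,0) -> (36,0) [heading=0, draw]
LT 135: heading 0 -> 135
FD 9: (36,0) -> (29.636,6.364) [heading=135, draw]
FD 11: (29.636,6.364) -> (21.858,14.142) [heading=135, draw]
FD 7: (21.858,14.142) -> (16.908,19.092) [heading=135, draw]
BK 2: (16.908,19.092) -> (18.322,17.678) [heading=135, draw]
LT 180: heading 135 -> 315
FD 2: (18.322,17.678) -> (19.737,16.263) [heading=315, draw]
RT 91: heading 315 -> 224
FD 9: (19.737,16.263) -> (13.262,10.012) [heading=224, draw]
FD 11: (13.262,10.012) -> (5.35,2.37) [heading=224, draw]
FD 3: (5.35,2.37) -> (3.192,0.286) [heading=224, draw]
BK 11: (3.192,0.286) -> (11.104,7.928) [heading=224, draw]
Final: pos=(11.104,7.928), heading=224, 12 segment(s) drawn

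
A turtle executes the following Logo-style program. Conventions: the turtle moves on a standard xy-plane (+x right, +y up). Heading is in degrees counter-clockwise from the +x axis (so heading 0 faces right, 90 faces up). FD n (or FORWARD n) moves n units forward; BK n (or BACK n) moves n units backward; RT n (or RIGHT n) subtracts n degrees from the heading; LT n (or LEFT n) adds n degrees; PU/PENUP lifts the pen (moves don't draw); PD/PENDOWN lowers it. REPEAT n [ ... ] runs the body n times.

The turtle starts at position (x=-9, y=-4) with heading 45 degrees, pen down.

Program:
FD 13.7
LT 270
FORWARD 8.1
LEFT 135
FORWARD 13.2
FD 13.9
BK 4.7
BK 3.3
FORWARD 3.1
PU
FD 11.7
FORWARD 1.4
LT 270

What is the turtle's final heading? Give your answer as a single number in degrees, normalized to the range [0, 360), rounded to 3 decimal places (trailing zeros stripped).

Answer: 0

Derivation:
Executing turtle program step by step:
Start: pos=(-9,-4), heading=45, pen down
FD 13.7: (-9,-4) -> (0.687,5.687) [heading=45, draw]
LT 270: heading 45 -> 315
FD 8.1: (0.687,5.687) -> (6.415,-0.04) [heading=315, draw]
LT 135: heading 315 -> 90
FD 13.2: (6.415,-0.04) -> (6.415,13.16) [heading=90, draw]
FD 13.9: (6.415,13.16) -> (6.415,27.06) [heading=90, draw]
BK 4.7: (6.415,27.06) -> (6.415,22.36) [heading=90, draw]
BK 3.3: (6.415,22.36) -> (6.415,19.06) [heading=90, draw]
FD 3.1: (6.415,19.06) -> (6.415,22.16) [heading=90, draw]
PU: pen up
FD 11.7: (6.415,22.16) -> (6.415,33.86) [heading=90, move]
FD 1.4: (6.415,33.86) -> (6.415,35.26) [heading=90, move]
LT 270: heading 90 -> 0
Final: pos=(6.415,35.26), heading=0, 7 segment(s) drawn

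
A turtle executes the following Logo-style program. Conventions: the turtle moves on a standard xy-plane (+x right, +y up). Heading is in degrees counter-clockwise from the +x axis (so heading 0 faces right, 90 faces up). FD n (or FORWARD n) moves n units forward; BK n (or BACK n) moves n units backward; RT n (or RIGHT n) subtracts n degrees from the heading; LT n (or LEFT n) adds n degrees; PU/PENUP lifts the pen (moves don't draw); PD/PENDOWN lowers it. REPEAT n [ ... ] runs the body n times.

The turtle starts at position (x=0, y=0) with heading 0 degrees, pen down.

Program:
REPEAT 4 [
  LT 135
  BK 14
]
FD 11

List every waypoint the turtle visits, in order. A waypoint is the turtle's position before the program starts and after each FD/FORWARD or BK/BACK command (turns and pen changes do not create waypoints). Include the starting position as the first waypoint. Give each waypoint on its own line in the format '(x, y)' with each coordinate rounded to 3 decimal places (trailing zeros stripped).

Answer: (0, 0)
(9.899, -9.899)
(9.899, 4.101)
(0, -5.799)
(14, -5.799)
(3, -5.799)

Derivation:
Executing turtle program step by step:
Start: pos=(0,0), heading=0, pen down
REPEAT 4 [
  -- iteration 1/4 --
  LT 135: heading 0 -> 135
  BK 14: (0,0) -> (9.899,-9.899) [heading=135, draw]
  -- iteration 2/4 --
  LT 135: heading 135 -> 270
  BK 14: (9.899,-9.899) -> (9.899,4.101) [heading=270, draw]
  -- iteration 3/4 --
  LT 135: heading 270 -> 45
  BK 14: (9.899,4.101) -> (0,-5.799) [heading=45, draw]
  -- iteration 4/4 --
  LT 135: heading 45 -> 180
  BK 14: (0,-5.799) -> (14,-5.799) [heading=180, draw]
]
FD 11: (14,-5.799) -> (3,-5.799) [heading=180, draw]
Final: pos=(3,-5.799), heading=180, 5 segment(s) drawn
Waypoints (6 total):
(0, 0)
(9.899, -9.899)
(9.899, 4.101)
(0, -5.799)
(14, -5.799)
(3, -5.799)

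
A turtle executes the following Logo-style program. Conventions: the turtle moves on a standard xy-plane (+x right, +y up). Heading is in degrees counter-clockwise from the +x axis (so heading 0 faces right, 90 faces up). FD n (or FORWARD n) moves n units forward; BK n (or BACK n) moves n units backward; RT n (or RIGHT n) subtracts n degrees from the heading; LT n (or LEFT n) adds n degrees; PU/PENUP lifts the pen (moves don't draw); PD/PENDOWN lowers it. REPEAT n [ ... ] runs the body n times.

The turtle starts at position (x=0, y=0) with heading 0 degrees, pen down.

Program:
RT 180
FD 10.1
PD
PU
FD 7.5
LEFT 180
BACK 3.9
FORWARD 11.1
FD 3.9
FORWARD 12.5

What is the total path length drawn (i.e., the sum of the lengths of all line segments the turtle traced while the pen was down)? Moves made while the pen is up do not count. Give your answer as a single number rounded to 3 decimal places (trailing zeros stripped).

Answer: 10.1

Derivation:
Executing turtle program step by step:
Start: pos=(0,0), heading=0, pen down
RT 180: heading 0 -> 180
FD 10.1: (0,0) -> (-10.1,0) [heading=180, draw]
PD: pen down
PU: pen up
FD 7.5: (-10.1,0) -> (-17.6,0) [heading=180, move]
LT 180: heading 180 -> 0
BK 3.9: (-17.6,0) -> (-21.5,0) [heading=0, move]
FD 11.1: (-21.5,0) -> (-10.4,0) [heading=0, move]
FD 3.9: (-10.4,0) -> (-6.5,0) [heading=0, move]
FD 12.5: (-6.5,0) -> (6,0) [heading=0, move]
Final: pos=(6,0), heading=0, 1 segment(s) drawn

Segment lengths:
  seg 1: (0,0) -> (-10.1,0), length = 10.1
Total = 10.1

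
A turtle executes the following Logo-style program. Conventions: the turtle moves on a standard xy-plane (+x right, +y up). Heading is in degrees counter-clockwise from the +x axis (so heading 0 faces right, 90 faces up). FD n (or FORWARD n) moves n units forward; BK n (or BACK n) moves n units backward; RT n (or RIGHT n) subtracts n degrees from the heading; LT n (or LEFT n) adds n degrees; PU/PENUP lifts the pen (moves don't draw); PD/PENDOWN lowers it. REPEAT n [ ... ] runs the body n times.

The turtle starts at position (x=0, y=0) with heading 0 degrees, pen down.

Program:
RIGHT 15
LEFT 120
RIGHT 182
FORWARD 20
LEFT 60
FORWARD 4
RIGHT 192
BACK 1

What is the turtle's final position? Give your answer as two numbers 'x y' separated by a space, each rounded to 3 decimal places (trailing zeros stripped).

Executing turtle program step by step:
Start: pos=(0,0), heading=0, pen down
RT 15: heading 0 -> 345
LT 120: heading 345 -> 105
RT 182: heading 105 -> 283
FD 20: (0,0) -> (4.499,-19.487) [heading=283, draw]
LT 60: heading 283 -> 343
FD 4: (4.499,-19.487) -> (8.324,-20.657) [heading=343, draw]
RT 192: heading 343 -> 151
BK 1: (8.324,-20.657) -> (9.199,-21.142) [heading=151, draw]
Final: pos=(9.199,-21.142), heading=151, 3 segment(s) drawn

Answer: 9.199 -21.142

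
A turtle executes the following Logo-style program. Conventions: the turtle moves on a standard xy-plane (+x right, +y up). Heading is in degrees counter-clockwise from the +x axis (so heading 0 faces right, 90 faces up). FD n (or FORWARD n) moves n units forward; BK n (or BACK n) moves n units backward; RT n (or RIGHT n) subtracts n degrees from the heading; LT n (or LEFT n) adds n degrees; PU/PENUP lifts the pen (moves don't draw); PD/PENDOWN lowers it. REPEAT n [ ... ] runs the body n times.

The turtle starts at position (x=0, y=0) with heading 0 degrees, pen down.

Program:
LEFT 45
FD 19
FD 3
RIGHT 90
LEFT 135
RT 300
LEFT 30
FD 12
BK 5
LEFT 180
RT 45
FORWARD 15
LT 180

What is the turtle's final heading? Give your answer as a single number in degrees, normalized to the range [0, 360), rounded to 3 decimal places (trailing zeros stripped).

Answer: 135

Derivation:
Executing turtle program step by step:
Start: pos=(0,0), heading=0, pen down
LT 45: heading 0 -> 45
FD 19: (0,0) -> (13.435,13.435) [heading=45, draw]
FD 3: (13.435,13.435) -> (15.556,15.556) [heading=45, draw]
RT 90: heading 45 -> 315
LT 135: heading 315 -> 90
RT 300: heading 90 -> 150
LT 30: heading 150 -> 180
FD 12: (15.556,15.556) -> (3.556,15.556) [heading=180, draw]
BK 5: (3.556,15.556) -> (8.556,15.556) [heading=180, draw]
LT 180: heading 180 -> 0
RT 45: heading 0 -> 315
FD 15: (8.556,15.556) -> (19.163,4.95) [heading=315, draw]
LT 180: heading 315 -> 135
Final: pos=(19.163,4.95), heading=135, 5 segment(s) drawn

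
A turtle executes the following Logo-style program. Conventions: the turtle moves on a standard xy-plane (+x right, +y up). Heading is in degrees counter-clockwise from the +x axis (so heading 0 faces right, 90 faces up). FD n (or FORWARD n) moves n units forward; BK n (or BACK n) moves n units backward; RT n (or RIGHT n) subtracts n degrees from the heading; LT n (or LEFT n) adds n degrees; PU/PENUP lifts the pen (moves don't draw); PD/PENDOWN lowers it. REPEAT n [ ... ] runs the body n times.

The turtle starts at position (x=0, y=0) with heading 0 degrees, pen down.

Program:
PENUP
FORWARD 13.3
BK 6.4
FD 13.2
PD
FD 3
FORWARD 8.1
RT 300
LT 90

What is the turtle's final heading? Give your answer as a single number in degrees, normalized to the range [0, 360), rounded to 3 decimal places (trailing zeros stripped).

Answer: 150

Derivation:
Executing turtle program step by step:
Start: pos=(0,0), heading=0, pen down
PU: pen up
FD 13.3: (0,0) -> (13.3,0) [heading=0, move]
BK 6.4: (13.3,0) -> (6.9,0) [heading=0, move]
FD 13.2: (6.9,0) -> (20.1,0) [heading=0, move]
PD: pen down
FD 3: (20.1,0) -> (23.1,0) [heading=0, draw]
FD 8.1: (23.1,0) -> (31.2,0) [heading=0, draw]
RT 300: heading 0 -> 60
LT 90: heading 60 -> 150
Final: pos=(31.2,0), heading=150, 2 segment(s) drawn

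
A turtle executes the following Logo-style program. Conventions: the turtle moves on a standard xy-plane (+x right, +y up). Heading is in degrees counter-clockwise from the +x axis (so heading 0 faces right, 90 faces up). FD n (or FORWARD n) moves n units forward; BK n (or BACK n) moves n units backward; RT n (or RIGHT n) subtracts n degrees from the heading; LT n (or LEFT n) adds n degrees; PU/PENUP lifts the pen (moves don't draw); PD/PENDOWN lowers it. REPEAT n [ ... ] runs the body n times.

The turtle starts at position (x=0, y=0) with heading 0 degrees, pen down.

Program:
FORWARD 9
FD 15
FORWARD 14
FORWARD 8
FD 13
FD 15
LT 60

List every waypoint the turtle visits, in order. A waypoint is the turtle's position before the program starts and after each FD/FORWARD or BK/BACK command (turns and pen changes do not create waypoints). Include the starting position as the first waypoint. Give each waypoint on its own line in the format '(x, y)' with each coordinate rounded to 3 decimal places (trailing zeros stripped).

Executing turtle program step by step:
Start: pos=(0,0), heading=0, pen down
FD 9: (0,0) -> (9,0) [heading=0, draw]
FD 15: (9,0) -> (24,0) [heading=0, draw]
FD 14: (24,0) -> (38,0) [heading=0, draw]
FD 8: (38,0) -> (46,0) [heading=0, draw]
FD 13: (46,0) -> (59,0) [heading=0, draw]
FD 15: (59,0) -> (74,0) [heading=0, draw]
LT 60: heading 0 -> 60
Final: pos=(74,0), heading=60, 6 segment(s) drawn
Waypoints (7 total):
(0, 0)
(9, 0)
(24, 0)
(38, 0)
(46, 0)
(59, 0)
(74, 0)

Answer: (0, 0)
(9, 0)
(24, 0)
(38, 0)
(46, 0)
(59, 0)
(74, 0)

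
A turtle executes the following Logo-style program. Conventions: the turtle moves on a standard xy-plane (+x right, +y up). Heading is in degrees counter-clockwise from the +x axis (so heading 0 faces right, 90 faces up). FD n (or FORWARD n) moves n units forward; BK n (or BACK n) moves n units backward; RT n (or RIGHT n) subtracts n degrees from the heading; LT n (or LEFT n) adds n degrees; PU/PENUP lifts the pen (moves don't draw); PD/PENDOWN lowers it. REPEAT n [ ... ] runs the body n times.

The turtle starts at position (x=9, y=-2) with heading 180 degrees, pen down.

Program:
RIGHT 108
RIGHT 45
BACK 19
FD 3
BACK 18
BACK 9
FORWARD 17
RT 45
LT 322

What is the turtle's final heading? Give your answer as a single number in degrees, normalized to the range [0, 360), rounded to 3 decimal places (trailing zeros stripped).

Executing turtle program step by step:
Start: pos=(9,-2), heading=180, pen down
RT 108: heading 180 -> 72
RT 45: heading 72 -> 27
BK 19: (9,-2) -> (-7.929,-10.626) [heading=27, draw]
FD 3: (-7.929,-10.626) -> (-5.256,-9.264) [heading=27, draw]
BK 18: (-5.256,-9.264) -> (-21.294,-17.436) [heading=27, draw]
BK 9: (-21.294,-17.436) -> (-29.313,-21.522) [heading=27, draw]
FD 17: (-29.313,-21.522) -> (-14.166,-13.804) [heading=27, draw]
RT 45: heading 27 -> 342
LT 322: heading 342 -> 304
Final: pos=(-14.166,-13.804), heading=304, 5 segment(s) drawn

Answer: 304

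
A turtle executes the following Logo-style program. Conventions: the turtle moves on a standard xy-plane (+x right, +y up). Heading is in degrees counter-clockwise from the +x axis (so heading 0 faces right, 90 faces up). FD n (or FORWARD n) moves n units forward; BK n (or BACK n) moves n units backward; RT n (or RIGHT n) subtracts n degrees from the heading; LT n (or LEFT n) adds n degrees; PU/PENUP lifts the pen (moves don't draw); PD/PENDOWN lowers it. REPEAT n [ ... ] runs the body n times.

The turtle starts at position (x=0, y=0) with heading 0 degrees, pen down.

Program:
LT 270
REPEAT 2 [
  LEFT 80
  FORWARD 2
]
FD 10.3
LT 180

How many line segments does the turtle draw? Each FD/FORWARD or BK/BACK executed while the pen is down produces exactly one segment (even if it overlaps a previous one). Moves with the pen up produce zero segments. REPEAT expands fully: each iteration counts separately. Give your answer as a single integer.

Answer: 3

Derivation:
Executing turtle program step by step:
Start: pos=(0,0), heading=0, pen down
LT 270: heading 0 -> 270
REPEAT 2 [
  -- iteration 1/2 --
  LT 80: heading 270 -> 350
  FD 2: (0,0) -> (1.97,-0.347) [heading=350, draw]
  -- iteration 2/2 --
  LT 80: heading 350 -> 70
  FD 2: (1.97,-0.347) -> (2.654,1.532) [heading=70, draw]
]
FD 10.3: (2.654,1.532) -> (6.176,11.211) [heading=70, draw]
LT 180: heading 70 -> 250
Final: pos=(6.176,11.211), heading=250, 3 segment(s) drawn
Segments drawn: 3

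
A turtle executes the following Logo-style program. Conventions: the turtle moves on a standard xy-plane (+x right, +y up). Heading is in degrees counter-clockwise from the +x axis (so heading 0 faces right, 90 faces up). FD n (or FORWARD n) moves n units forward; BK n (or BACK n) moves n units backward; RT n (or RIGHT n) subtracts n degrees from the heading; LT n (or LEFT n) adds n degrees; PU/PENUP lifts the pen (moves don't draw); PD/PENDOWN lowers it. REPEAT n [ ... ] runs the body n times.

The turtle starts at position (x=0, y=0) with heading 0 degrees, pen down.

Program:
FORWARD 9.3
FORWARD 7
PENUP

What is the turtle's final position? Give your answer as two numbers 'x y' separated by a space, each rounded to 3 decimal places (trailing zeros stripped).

Executing turtle program step by step:
Start: pos=(0,0), heading=0, pen down
FD 9.3: (0,0) -> (9.3,0) [heading=0, draw]
FD 7: (9.3,0) -> (16.3,0) [heading=0, draw]
PU: pen up
Final: pos=(16.3,0), heading=0, 2 segment(s) drawn

Answer: 16.3 0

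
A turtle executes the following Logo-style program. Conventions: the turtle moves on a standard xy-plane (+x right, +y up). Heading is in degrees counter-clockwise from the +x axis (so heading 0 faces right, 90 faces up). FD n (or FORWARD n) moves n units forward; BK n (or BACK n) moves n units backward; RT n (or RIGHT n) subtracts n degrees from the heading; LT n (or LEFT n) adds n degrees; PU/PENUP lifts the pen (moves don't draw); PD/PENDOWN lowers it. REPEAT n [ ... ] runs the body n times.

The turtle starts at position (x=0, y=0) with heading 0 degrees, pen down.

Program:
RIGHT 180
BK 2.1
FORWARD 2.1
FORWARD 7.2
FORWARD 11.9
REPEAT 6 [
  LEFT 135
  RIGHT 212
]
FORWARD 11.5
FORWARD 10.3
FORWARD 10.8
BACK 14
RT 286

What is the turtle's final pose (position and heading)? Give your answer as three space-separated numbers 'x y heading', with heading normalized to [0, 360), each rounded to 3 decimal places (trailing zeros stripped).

Executing turtle program step by step:
Start: pos=(0,0), heading=0, pen down
RT 180: heading 0 -> 180
BK 2.1: (0,0) -> (2.1,0) [heading=180, draw]
FD 2.1: (2.1,0) -> (0,0) [heading=180, draw]
FD 7.2: (0,0) -> (-7.2,0) [heading=180, draw]
FD 11.9: (-7.2,0) -> (-19.1,0) [heading=180, draw]
REPEAT 6 [
  -- iteration 1/6 --
  LT 135: heading 180 -> 315
  RT 212: heading 315 -> 103
  -- iteration 2/6 --
  LT 135: heading 103 -> 238
  RT 212: heading 238 -> 26
  -- iteration 3/6 --
  LT 135: heading 26 -> 161
  RT 212: heading 161 -> 309
  -- iteration 4/6 --
  LT 135: heading 309 -> 84
  RT 212: heading 84 -> 232
  -- iteration 5/6 --
  LT 135: heading 232 -> 7
  RT 212: heading 7 -> 155
  -- iteration 6/6 --
  LT 135: heading 155 -> 290
  RT 212: heading 290 -> 78
]
FD 11.5: (-19.1,0) -> (-16.709,11.249) [heading=78, draw]
FD 10.3: (-16.709,11.249) -> (-14.568,21.324) [heading=78, draw]
FD 10.8: (-14.568,21.324) -> (-12.322,31.888) [heading=78, draw]
BK 14: (-12.322,31.888) -> (-15.233,18.194) [heading=78, draw]
RT 286: heading 78 -> 152
Final: pos=(-15.233,18.194), heading=152, 8 segment(s) drawn

Answer: -15.233 18.194 152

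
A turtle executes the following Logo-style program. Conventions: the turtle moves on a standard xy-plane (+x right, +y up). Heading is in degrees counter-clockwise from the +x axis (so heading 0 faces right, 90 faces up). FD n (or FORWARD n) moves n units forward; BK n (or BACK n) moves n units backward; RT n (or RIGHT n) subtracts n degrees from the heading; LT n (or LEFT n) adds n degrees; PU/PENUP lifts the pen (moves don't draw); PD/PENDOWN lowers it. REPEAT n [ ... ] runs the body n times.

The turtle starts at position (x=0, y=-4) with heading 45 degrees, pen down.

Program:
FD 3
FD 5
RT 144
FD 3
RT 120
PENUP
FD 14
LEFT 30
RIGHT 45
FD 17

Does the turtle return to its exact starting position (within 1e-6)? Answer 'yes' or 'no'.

Answer: no

Derivation:
Executing turtle program step by step:
Start: pos=(0,-4), heading=45, pen down
FD 3: (0,-4) -> (2.121,-1.879) [heading=45, draw]
FD 5: (2.121,-1.879) -> (5.657,1.657) [heading=45, draw]
RT 144: heading 45 -> 261
FD 3: (5.657,1.657) -> (5.188,-1.306) [heading=261, draw]
RT 120: heading 261 -> 141
PU: pen up
FD 14: (5.188,-1.306) -> (-5.692,7.504) [heading=141, move]
LT 30: heading 141 -> 171
RT 45: heading 171 -> 126
FD 17: (-5.692,7.504) -> (-15.685,21.258) [heading=126, move]
Final: pos=(-15.685,21.258), heading=126, 3 segment(s) drawn

Start position: (0, -4)
Final position: (-15.685, 21.258)
Distance = 29.731; >= 1e-6 -> NOT closed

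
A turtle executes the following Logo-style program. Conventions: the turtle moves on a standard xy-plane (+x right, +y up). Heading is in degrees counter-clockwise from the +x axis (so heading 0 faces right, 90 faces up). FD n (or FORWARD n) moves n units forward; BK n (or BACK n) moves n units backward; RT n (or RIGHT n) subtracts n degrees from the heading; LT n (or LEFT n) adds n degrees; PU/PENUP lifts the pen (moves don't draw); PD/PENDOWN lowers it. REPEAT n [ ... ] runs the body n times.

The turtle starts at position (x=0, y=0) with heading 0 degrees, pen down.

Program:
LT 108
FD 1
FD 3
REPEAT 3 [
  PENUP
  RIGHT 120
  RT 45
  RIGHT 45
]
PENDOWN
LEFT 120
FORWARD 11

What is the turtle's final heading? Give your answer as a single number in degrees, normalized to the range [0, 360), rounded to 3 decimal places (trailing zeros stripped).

Answer: 318

Derivation:
Executing turtle program step by step:
Start: pos=(0,0), heading=0, pen down
LT 108: heading 0 -> 108
FD 1: (0,0) -> (-0.309,0.951) [heading=108, draw]
FD 3: (-0.309,0.951) -> (-1.236,3.804) [heading=108, draw]
REPEAT 3 [
  -- iteration 1/3 --
  PU: pen up
  RT 120: heading 108 -> 348
  RT 45: heading 348 -> 303
  RT 45: heading 303 -> 258
  -- iteration 2/3 --
  PU: pen up
  RT 120: heading 258 -> 138
  RT 45: heading 138 -> 93
  RT 45: heading 93 -> 48
  -- iteration 3/3 --
  PU: pen up
  RT 120: heading 48 -> 288
  RT 45: heading 288 -> 243
  RT 45: heading 243 -> 198
]
PD: pen down
LT 120: heading 198 -> 318
FD 11: (-1.236,3.804) -> (6.939,-3.556) [heading=318, draw]
Final: pos=(6.939,-3.556), heading=318, 3 segment(s) drawn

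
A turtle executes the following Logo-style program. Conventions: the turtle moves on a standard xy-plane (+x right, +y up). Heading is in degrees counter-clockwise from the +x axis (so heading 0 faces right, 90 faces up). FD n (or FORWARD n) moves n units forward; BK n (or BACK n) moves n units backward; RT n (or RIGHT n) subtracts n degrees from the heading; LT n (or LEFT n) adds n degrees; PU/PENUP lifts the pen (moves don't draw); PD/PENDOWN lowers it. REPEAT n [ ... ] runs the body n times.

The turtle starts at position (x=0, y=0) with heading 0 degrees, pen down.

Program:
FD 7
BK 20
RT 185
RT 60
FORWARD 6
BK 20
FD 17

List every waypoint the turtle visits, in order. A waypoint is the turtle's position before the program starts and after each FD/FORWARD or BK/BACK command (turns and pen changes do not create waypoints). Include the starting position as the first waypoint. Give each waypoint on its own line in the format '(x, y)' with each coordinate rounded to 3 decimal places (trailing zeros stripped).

Executing turtle program step by step:
Start: pos=(0,0), heading=0, pen down
FD 7: (0,0) -> (7,0) [heading=0, draw]
BK 20: (7,0) -> (-13,0) [heading=0, draw]
RT 185: heading 0 -> 175
RT 60: heading 175 -> 115
FD 6: (-13,0) -> (-15.536,5.438) [heading=115, draw]
BK 20: (-15.536,5.438) -> (-7.083,-12.688) [heading=115, draw]
FD 17: (-7.083,-12.688) -> (-14.268,2.719) [heading=115, draw]
Final: pos=(-14.268,2.719), heading=115, 5 segment(s) drawn
Waypoints (6 total):
(0, 0)
(7, 0)
(-13, 0)
(-15.536, 5.438)
(-7.083, -12.688)
(-14.268, 2.719)

Answer: (0, 0)
(7, 0)
(-13, 0)
(-15.536, 5.438)
(-7.083, -12.688)
(-14.268, 2.719)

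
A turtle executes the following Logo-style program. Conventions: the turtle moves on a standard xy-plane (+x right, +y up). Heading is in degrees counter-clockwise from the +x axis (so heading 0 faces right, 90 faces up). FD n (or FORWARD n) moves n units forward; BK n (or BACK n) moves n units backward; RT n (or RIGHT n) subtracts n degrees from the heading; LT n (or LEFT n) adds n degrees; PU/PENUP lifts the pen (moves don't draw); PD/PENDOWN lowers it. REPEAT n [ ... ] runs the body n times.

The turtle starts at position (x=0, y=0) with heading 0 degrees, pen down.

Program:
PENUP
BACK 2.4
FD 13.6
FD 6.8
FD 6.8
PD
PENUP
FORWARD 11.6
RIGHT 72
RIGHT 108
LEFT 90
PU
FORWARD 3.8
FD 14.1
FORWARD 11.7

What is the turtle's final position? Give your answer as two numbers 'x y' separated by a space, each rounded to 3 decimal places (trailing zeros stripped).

Executing turtle program step by step:
Start: pos=(0,0), heading=0, pen down
PU: pen up
BK 2.4: (0,0) -> (-2.4,0) [heading=0, move]
FD 13.6: (-2.4,0) -> (11.2,0) [heading=0, move]
FD 6.8: (11.2,0) -> (18,0) [heading=0, move]
FD 6.8: (18,0) -> (24.8,0) [heading=0, move]
PD: pen down
PU: pen up
FD 11.6: (24.8,0) -> (36.4,0) [heading=0, move]
RT 72: heading 0 -> 288
RT 108: heading 288 -> 180
LT 90: heading 180 -> 270
PU: pen up
FD 3.8: (36.4,0) -> (36.4,-3.8) [heading=270, move]
FD 14.1: (36.4,-3.8) -> (36.4,-17.9) [heading=270, move]
FD 11.7: (36.4,-17.9) -> (36.4,-29.6) [heading=270, move]
Final: pos=(36.4,-29.6), heading=270, 0 segment(s) drawn

Answer: 36.4 -29.6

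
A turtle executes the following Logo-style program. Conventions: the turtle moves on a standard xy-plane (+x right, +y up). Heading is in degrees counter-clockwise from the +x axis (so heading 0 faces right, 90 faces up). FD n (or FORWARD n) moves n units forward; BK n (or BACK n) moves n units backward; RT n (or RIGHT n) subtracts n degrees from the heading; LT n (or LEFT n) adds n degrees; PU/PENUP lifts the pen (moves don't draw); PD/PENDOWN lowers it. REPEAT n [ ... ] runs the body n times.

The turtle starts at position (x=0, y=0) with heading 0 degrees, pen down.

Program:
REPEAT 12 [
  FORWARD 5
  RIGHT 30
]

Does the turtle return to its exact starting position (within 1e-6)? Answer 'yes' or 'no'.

Answer: yes

Derivation:
Executing turtle program step by step:
Start: pos=(0,0), heading=0, pen down
REPEAT 12 [
  -- iteration 1/12 --
  FD 5: (0,0) -> (5,0) [heading=0, draw]
  RT 30: heading 0 -> 330
  -- iteration 2/12 --
  FD 5: (5,0) -> (9.33,-2.5) [heading=330, draw]
  RT 30: heading 330 -> 300
  -- iteration 3/12 --
  FD 5: (9.33,-2.5) -> (11.83,-6.83) [heading=300, draw]
  RT 30: heading 300 -> 270
  -- iteration 4/12 --
  FD 5: (11.83,-6.83) -> (11.83,-11.83) [heading=270, draw]
  RT 30: heading 270 -> 240
  -- iteration 5/12 --
  FD 5: (11.83,-11.83) -> (9.33,-16.16) [heading=240, draw]
  RT 30: heading 240 -> 210
  -- iteration 6/12 --
  FD 5: (9.33,-16.16) -> (5,-18.66) [heading=210, draw]
  RT 30: heading 210 -> 180
  -- iteration 7/12 --
  FD 5: (5,-18.66) -> (0,-18.66) [heading=180, draw]
  RT 30: heading 180 -> 150
  -- iteration 8/12 --
  FD 5: (0,-18.66) -> (-4.33,-16.16) [heading=150, draw]
  RT 30: heading 150 -> 120
  -- iteration 9/12 --
  FD 5: (-4.33,-16.16) -> (-6.83,-11.83) [heading=120, draw]
  RT 30: heading 120 -> 90
  -- iteration 10/12 --
  FD 5: (-6.83,-11.83) -> (-6.83,-6.83) [heading=90, draw]
  RT 30: heading 90 -> 60
  -- iteration 11/12 --
  FD 5: (-6.83,-6.83) -> (-4.33,-2.5) [heading=60, draw]
  RT 30: heading 60 -> 30
  -- iteration 12/12 --
  FD 5: (-4.33,-2.5) -> (0,0) [heading=30, draw]
  RT 30: heading 30 -> 0
]
Final: pos=(0,0), heading=0, 12 segment(s) drawn

Start position: (0, 0)
Final position: (0, 0)
Distance = 0; < 1e-6 -> CLOSED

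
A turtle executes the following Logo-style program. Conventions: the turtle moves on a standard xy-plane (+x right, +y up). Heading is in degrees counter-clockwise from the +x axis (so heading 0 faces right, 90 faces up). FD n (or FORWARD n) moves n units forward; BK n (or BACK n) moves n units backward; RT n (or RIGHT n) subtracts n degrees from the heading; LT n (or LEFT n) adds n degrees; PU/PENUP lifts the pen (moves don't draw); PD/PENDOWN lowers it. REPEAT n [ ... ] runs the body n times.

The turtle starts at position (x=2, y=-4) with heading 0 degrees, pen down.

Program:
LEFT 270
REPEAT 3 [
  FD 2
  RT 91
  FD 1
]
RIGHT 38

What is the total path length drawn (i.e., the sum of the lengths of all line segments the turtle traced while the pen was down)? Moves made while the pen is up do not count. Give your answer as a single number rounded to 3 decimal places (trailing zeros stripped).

Executing turtle program step by step:
Start: pos=(2,-4), heading=0, pen down
LT 270: heading 0 -> 270
REPEAT 3 [
  -- iteration 1/3 --
  FD 2: (2,-4) -> (2,-6) [heading=270, draw]
  RT 91: heading 270 -> 179
  FD 1: (2,-6) -> (1,-5.983) [heading=179, draw]
  -- iteration 2/3 --
  FD 2: (1,-5.983) -> (-1,-5.948) [heading=179, draw]
  RT 91: heading 179 -> 88
  FD 1: (-1,-5.948) -> (-0.965,-4.948) [heading=88, draw]
  -- iteration 3/3 --
  FD 2: (-0.965,-4.948) -> (-0.895,-2.949) [heading=88, draw]
  RT 91: heading 88 -> 357
  FD 1: (-0.895,-2.949) -> (0.104,-3.002) [heading=357, draw]
]
RT 38: heading 357 -> 319
Final: pos=(0.104,-3.002), heading=319, 6 segment(s) drawn

Segment lengths:
  seg 1: (2,-4) -> (2,-6), length = 2
  seg 2: (2,-6) -> (1,-5.983), length = 1
  seg 3: (1,-5.983) -> (-1,-5.948), length = 2
  seg 4: (-1,-5.948) -> (-0.965,-4.948), length = 1
  seg 5: (-0.965,-4.948) -> (-0.895,-2.949), length = 2
  seg 6: (-0.895,-2.949) -> (0.104,-3.002), length = 1
Total = 9

Answer: 9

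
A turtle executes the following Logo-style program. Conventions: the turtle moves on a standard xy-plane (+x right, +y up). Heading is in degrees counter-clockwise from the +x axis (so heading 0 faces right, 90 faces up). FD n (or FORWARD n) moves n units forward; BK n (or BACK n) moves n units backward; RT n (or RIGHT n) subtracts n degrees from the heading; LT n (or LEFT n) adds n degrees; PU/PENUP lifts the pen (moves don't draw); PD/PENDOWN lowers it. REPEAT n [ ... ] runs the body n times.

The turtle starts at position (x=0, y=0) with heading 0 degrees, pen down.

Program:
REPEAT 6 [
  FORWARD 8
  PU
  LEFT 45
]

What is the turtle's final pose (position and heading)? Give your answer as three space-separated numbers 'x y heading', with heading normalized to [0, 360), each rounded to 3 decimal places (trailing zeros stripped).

Answer: -5.657 13.657 270

Derivation:
Executing turtle program step by step:
Start: pos=(0,0), heading=0, pen down
REPEAT 6 [
  -- iteration 1/6 --
  FD 8: (0,0) -> (8,0) [heading=0, draw]
  PU: pen up
  LT 45: heading 0 -> 45
  -- iteration 2/6 --
  FD 8: (8,0) -> (13.657,5.657) [heading=45, move]
  PU: pen up
  LT 45: heading 45 -> 90
  -- iteration 3/6 --
  FD 8: (13.657,5.657) -> (13.657,13.657) [heading=90, move]
  PU: pen up
  LT 45: heading 90 -> 135
  -- iteration 4/6 --
  FD 8: (13.657,13.657) -> (8,19.314) [heading=135, move]
  PU: pen up
  LT 45: heading 135 -> 180
  -- iteration 5/6 --
  FD 8: (8,19.314) -> (0,19.314) [heading=180, move]
  PU: pen up
  LT 45: heading 180 -> 225
  -- iteration 6/6 --
  FD 8: (0,19.314) -> (-5.657,13.657) [heading=225, move]
  PU: pen up
  LT 45: heading 225 -> 270
]
Final: pos=(-5.657,13.657), heading=270, 1 segment(s) drawn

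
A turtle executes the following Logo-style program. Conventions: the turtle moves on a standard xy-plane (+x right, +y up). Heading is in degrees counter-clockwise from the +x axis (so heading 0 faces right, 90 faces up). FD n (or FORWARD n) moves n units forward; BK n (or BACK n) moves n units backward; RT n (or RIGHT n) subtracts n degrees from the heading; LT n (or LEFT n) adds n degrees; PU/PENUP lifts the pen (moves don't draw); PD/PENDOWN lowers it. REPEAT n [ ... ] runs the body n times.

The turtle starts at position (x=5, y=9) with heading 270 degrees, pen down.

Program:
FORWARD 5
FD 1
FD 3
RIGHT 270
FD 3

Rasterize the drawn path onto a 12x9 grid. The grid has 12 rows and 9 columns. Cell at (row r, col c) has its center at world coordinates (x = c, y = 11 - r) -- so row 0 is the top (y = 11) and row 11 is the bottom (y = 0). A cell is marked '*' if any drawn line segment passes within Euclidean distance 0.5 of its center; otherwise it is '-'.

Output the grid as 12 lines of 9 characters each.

Answer: ---------
---------
-----*---
-----*---
-----*---
-----*---
-----*---
-----*---
-----*---
-----*---
-----*---
-----****

Derivation:
Segment 0: (5,9) -> (5,4)
Segment 1: (5,4) -> (5,3)
Segment 2: (5,3) -> (5,0)
Segment 3: (5,0) -> (8,0)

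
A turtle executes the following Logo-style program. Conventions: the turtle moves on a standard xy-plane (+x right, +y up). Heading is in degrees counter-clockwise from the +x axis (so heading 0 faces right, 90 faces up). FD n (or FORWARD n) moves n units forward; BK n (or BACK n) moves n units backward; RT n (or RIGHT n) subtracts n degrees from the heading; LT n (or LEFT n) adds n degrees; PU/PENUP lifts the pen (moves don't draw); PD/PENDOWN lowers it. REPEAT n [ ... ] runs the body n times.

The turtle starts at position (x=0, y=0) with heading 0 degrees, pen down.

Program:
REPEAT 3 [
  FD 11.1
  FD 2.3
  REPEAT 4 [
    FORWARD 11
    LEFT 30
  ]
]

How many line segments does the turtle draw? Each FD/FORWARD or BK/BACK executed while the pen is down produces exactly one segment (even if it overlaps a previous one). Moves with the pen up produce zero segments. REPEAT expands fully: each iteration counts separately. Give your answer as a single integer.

Answer: 18

Derivation:
Executing turtle program step by step:
Start: pos=(0,0), heading=0, pen down
REPEAT 3 [
  -- iteration 1/3 --
  FD 11.1: (0,0) -> (11.1,0) [heading=0, draw]
  FD 2.3: (11.1,0) -> (13.4,0) [heading=0, draw]
  REPEAT 4 [
    -- iteration 1/4 --
    FD 11: (13.4,0) -> (24.4,0) [heading=0, draw]
    LT 30: heading 0 -> 30
    -- iteration 2/4 --
    FD 11: (24.4,0) -> (33.926,5.5) [heading=30, draw]
    LT 30: heading 30 -> 60
    -- iteration 3/4 --
    FD 11: (33.926,5.5) -> (39.426,15.026) [heading=60, draw]
    LT 30: heading 60 -> 90
    -- iteration 4/4 --
    FD 11: (39.426,15.026) -> (39.426,26.026) [heading=90, draw]
    LT 30: heading 90 -> 120
  ]
  -- iteration 2/3 --
  FD 11.1: (39.426,26.026) -> (33.876,35.639) [heading=120, draw]
  FD 2.3: (33.876,35.639) -> (32.726,37.631) [heading=120, draw]
  REPEAT 4 [
    -- iteration 1/4 --
    FD 11: (32.726,37.631) -> (27.226,47.157) [heading=120, draw]
    LT 30: heading 120 -> 150
    -- iteration 2/4 --
    FD 11: (27.226,47.157) -> (17.7,52.657) [heading=150, draw]
    LT 30: heading 150 -> 180
    -- iteration 3/4 --
    FD 11: (17.7,52.657) -> (6.7,52.657) [heading=180, draw]
    LT 30: heading 180 -> 210
    -- iteration 4/4 --
    FD 11: (6.7,52.657) -> (-2.826,47.157) [heading=210, draw]
    LT 30: heading 210 -> 240
  ]
  -- iteration 3/3 --
  FD 11.1: (-2.826,47.157) -> (-8.376,37.544) [heading=240, draw]
  FD 2.3: (-8.376,37.544) -> (-9.526,35.553) [heading=240, draw]
  REPEAT 4 [
    -- iteration 1/4 --
    FD 11: (-9.526,35.553) -> (-15.026,26.026) [heading=240, draw]
    LT 30: heading 240 -> 270
    -- iteration 2/4 --
    FD 11: (-15.026,26.026) -> (-15.026,15.026) [heading=270, draw]
    LT 30: heading 270 -> 300
    -- iteration 3/4 --
    FD 11: (-15.026,15.026) -> (-9.526,5.5) [heading=300, draw]
    LT 30: heading 300 -> 330
    -- iteration 4/4 --
    FD 11: (-9.526,5.5) -> (0,0) [heading=330, draw]
    LT 30: heading 330 -> 0
  ]
]
Final: pos=(0,0), heading=0, 18 segment(s) drawn
Segments drawn: 18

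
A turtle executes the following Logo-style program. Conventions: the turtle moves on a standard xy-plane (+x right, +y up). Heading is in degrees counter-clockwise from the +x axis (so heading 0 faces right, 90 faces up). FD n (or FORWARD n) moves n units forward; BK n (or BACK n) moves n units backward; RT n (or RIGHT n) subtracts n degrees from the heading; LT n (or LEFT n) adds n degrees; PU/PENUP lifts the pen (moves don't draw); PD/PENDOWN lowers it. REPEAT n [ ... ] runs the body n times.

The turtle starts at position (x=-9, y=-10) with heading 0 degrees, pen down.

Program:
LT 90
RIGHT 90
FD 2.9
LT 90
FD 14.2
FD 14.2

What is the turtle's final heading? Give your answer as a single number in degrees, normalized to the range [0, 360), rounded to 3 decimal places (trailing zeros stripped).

Executing turtle program step by step:
Start: pos=(-9,-10), heading=0, pen down
LT 90: heading 0 -> 90
RT 90: heading 90 -> 0
FD 2.9: (-9,-10) -> (-6.1,-10) [heading=0, draw]
LT 90: heading 0 -> 90
FD 14.2: (-6.1,-10) -> (-6.1,4.2) [heading=90, draw]
FD 14.2: (-6.1,4.2) -> (-6.1,18.4) [heading=90, draw]
Final: pos=(-6.1,18.4), heading=90, 3 segment(s) drawn

Answer: 90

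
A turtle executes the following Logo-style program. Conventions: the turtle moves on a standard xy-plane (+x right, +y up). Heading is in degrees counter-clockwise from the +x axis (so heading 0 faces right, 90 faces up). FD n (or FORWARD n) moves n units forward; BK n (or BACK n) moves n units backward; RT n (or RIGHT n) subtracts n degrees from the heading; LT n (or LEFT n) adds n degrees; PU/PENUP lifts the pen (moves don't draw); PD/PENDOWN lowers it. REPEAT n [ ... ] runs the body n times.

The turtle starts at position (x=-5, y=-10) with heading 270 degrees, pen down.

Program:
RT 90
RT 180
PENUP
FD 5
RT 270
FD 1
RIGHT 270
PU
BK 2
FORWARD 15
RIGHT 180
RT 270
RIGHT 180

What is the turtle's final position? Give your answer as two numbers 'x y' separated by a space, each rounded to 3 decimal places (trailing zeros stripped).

Answer: -13 -9

Derivation:
Executing turtle program step by step:
Start: pos=(-5,-10), heading=270, pen down
RT 90: heading 270 -> 180
RT 180: heading 180 -> 0
PU: pen up
FD 5: (-5,-10) -> (0,-10) [heading=0, move]
RT 270: heading 0 -> 90
FD 1: (0,-10) -> (0,-9) [heading=90, move]
RT 270: heading 90 -> 180
PU: pen up
BK 2: (0,-9) -> (2,-9) [heading=180, move]
FD 15: (2,-9) -> (-13,-9) [heading=180, move]
RT 180: heading 180 -> 0
RT 270: heading 0 -> 90
RT 180: heading 90 -> 270
Final: pos=(-13,-9), heading=270, 0 segment(s) drawn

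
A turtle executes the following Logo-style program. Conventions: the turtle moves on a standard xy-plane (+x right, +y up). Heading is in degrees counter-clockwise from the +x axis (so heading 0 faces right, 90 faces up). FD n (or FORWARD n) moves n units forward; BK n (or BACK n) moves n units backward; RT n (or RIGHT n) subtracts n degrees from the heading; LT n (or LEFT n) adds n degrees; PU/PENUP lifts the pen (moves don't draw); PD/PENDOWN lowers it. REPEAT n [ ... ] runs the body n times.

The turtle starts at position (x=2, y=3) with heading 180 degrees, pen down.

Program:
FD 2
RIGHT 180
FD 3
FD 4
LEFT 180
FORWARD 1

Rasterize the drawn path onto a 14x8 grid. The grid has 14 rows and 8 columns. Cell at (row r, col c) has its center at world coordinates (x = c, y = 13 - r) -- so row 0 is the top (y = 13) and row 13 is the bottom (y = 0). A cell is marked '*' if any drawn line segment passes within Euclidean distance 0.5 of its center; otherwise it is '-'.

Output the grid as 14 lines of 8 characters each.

Segment 0: (2,3) -> (0,3)
Segment 1: (0,3) -> (3,3)
Segment 2: (3,3) -> (7,3)
Segment 3: (7,3) -> (6,3)

Answer: --------
--------
--------
--------
--------
--------
--------
--------
--------
--------
********
--------
--------
--------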